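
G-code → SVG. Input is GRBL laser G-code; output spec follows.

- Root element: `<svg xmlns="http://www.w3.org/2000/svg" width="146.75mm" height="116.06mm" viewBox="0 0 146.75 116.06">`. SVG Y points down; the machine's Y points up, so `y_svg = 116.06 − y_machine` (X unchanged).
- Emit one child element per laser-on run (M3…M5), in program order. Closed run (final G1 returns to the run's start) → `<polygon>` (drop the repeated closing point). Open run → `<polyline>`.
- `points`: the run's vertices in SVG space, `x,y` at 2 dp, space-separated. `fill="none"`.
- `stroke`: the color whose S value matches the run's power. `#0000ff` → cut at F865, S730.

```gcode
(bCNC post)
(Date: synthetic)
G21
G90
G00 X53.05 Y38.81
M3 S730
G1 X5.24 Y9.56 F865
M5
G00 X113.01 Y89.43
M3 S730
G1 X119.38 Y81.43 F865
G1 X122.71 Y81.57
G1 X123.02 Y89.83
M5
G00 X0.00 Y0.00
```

<svg xmlns="http://www.w3.org/2000/svg" width="146.75mm" height="116.06mm" viewBox="0 0 146.75 116.06">
  <polyline points="53.05,77.25 5.24,106.50" fill="none" stroke="#0000ff"/>
  <polyline points="113.01,26.63 119.38,34.63 122.71,34.49 123.02,26.23" fill="none" stroke="#0000ff"/>
</svg>

Each laser-on run becomes one SVG element. Flip Y back into SVG space with y_svg = 116.06 − y_machine. Every run uses S730, so all elements get stroke `#0000ff` (cut).

Run 1: The run is open, so emit a `<polyline>` with points (Y-flipped): 53.05,77.25 5.24,106.50.

Run 2: The run is open, so emit a `<polyline>` with points (Y-flipped): 113.01,26.63 119.38,34.63 122.71,34.49 123.02,26.23.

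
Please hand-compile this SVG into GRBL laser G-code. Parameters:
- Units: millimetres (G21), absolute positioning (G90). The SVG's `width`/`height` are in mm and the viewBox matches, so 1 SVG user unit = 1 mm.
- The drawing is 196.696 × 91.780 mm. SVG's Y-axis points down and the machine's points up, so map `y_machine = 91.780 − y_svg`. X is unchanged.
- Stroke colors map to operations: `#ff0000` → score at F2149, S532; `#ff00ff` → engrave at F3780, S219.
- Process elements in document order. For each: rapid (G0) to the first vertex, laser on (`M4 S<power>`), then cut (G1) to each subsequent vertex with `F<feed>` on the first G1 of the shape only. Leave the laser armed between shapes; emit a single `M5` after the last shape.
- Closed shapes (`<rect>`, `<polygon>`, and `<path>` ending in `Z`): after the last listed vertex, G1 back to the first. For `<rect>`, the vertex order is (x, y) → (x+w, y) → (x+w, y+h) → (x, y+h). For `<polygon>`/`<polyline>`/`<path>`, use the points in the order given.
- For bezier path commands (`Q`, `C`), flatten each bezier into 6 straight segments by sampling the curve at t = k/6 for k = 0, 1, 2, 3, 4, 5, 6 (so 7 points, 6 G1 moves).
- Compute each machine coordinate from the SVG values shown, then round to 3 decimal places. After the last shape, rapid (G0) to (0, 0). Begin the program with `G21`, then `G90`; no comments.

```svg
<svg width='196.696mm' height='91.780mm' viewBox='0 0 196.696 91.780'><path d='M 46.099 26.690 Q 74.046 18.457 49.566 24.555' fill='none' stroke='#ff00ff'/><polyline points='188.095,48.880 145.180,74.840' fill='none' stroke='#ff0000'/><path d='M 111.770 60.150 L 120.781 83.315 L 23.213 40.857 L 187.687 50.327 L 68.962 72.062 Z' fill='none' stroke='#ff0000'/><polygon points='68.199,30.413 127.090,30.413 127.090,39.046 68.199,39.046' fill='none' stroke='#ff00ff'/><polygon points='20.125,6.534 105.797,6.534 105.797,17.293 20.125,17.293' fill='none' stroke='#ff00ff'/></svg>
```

G21
G90
G0 X46.099 Y65.090
M4 S219
G1 X53.958 Y67.436 F3780
G1 X58.905 Y68.986
G1 X60.939 Y69.740
G1 X60.061 Y69.698
G1 X56.270 Y68.860
G1 X49.566 Y67.225
G0 X188.095 Y42.900
M4 S532
G1 X145.180 Y16.940 F2149
G0 X111.770 Y31.630
M4 S532
G1 X120.781 Y8.465 F2149
G1 X23.213 Y50.923
G1 X187.687 Y41.453
G1 X68.962 Y19.718
G1 X111.770 Y31.630
G0 X68.199 Y61.367
M4 S219
G1 X127.090 Y61.367 F3780
G1 X127.090 Y52.734
G1 X68.199 Y52.734
G1 X68.199 Y61.367
G0 X20.125 Y85.246
M4 S219
G1 X105.797 Y85.246 F3780
G1 X105.797 Y74.487
G1 X20.125 Y74.487
G1 X20.125 Y85.246
M5
G0 X0.000 Y0.000

viewBox `0 0 196.696 91.780` with mm width/height → 1 unit = 1 mm. Flip: y_m = 91.780 − y_svg.

**Shape 1** — `<path>` quadratic bezier, stroke `#ff00ff` → engrave (S219, F3780). Control points (SVG): P0=(46.099,26.690), P1=(74.046,18.457), P2=(49.566,24.555); sampled at t=k/6. Machine vertices: (46.099,65.090) → (53.958,67.436) → (58.905,68.986) → (60.939,69.740) → (60.061,69.698) → (56.270,68.860) → (49.566,67.225). Open path.

**Shape 2** — `<polyline>` line segment, stroke `#ff0000` → score (S532, F2149). Machine vertices: (188.095,42.900) → (145.180,16.940). Open path.

**Shape 3** — `<path>` closed polygon, stroke `#ff0000` → score (S532, F2149). Machine vertices: (111.770,31.630) → (120.781,8.465) → (23.213,50.923) → (187.687,41.453) → (68.962,19.718) → (111.770,31.630). Closed: final G1 returns to the first vertex.

**Shape 4** — `<polygon>` rectangle, stroke `#ff00ff` → engrave (S219, F3780). Machine vertices: (68.199,61.367) → (127.090,61.367) → (127.090,52.734) → (68.199,52.734) → (68.199,61.367). Closed: final G1 returns to the first vertex.

**Shape 5** — `<polygon>` rectangle, stroke `#ff00ff` → engrave (S219, F3780). Machine vertices: (20.125,85.246) → (105.797,85.246) → (105.797,74.487) → (20.125,74.487) → (20.125,85.246). Closed: final G1 returns to the first vertex.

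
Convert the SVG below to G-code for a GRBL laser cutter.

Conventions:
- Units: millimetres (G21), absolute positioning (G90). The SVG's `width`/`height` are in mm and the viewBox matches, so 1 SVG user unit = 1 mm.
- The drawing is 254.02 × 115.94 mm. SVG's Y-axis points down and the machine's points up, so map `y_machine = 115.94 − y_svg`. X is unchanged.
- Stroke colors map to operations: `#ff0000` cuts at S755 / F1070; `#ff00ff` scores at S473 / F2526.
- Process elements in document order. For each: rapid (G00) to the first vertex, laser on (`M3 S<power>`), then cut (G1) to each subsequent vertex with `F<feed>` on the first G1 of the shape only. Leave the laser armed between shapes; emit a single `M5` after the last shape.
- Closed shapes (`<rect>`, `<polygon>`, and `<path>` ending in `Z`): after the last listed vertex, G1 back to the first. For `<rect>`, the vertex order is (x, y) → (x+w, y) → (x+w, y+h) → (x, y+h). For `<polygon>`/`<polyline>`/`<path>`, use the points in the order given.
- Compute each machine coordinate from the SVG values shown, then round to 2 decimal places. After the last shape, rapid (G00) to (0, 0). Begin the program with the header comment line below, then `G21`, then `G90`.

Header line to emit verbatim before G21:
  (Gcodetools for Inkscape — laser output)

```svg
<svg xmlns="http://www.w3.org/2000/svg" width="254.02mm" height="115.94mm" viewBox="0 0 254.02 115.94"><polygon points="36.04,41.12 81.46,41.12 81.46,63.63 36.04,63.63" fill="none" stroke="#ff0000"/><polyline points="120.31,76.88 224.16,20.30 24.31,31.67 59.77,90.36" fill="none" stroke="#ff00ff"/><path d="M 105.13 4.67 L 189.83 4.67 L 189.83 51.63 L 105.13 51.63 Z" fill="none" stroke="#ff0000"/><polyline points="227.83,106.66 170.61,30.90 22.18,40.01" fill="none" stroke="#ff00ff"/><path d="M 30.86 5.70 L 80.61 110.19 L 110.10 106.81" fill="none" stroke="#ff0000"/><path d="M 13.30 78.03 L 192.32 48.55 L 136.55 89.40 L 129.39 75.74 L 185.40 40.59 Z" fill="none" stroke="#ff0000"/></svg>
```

1 u = 1 mm; y_m = 115.94 − y.

[1] `<polygon>` rectangle, #ff0000→cut S755 F1070: (36.04,74.82) → (81.46,74.82) → (81.46,52.31) → (36.04,52.31) → (36.04,74.82) (closed)

[2] `<polyline>` open polyline, #ff00ff→score S473 F2526: (120.31,39.06) → (224.16,95.64) → (24.31,84.27) → (59.77,25.58)

[3] `<path>` rectangle, #ff0000→cut S755 F1070: (105.13,111.27) → (189.83,111.27) → (189.83,64.31) → (105.13,64.31) → (105.13,111.27) (closed)

[4] `<polyline>` open polyline, #ff00ff→score S473 F2526: (227.83,9.28) → (170.61,85.04) → (22.18,75.93)

[5] `<path>` open polyline, #ff0000→cut S755 F1070: (30.86,110.24) → (80.61,5.75) → (110.10,9.13)

[6] `<path>` closed polygon, #ff0000→cut S755 F1070: (13.30,37.91) → (192.32,67.39) → (136.55,26.54) → (129.39,40.20) → (185.40,75.35) → (13.30,37.91) (closed)

(Gcodetools for Inkscape — laser output)
G21
G90
G00 X36.04 Y74.82
M3 S755
G1 X81.46 Y74.82 F1070
G1 X81.46 Y52.31
G1 X36.04 Y52.31
G1 X36.04 Y74.82
G00 X120.31 Y39.06
M3 S473
G1 X224.16 Y95.64 F2526
G1 X24.31 Y84.27
G1 X59.77 Y25.58
G00 X105.13 Y111.27
M3 S755
G1 X189.83 Y111.27 F1070
G1 X189.83 Y64.31
G1 X105.13 Y64.31
G1 X105.13 Y111.27
G00 X227.83 Y9.28
M3 S473
G1 X170.61 Y85.04 F2526
G1 X22.18 Y75.93
G00 X30.86 Y110.24
M3 S755
G1 X80.61 Y5.75 F1070
G1 X110.10 Y9.13
G00 X13.30 Y37.91
M3 S755
G1 X192.32 Y67.39 F1070
G1 X136.55 Y26.54
G1 X129.39 Y40.20
G1 X185.40 Y75.35
G1 X13.30 Y37.91
M5
G00 X0.00 Y0.00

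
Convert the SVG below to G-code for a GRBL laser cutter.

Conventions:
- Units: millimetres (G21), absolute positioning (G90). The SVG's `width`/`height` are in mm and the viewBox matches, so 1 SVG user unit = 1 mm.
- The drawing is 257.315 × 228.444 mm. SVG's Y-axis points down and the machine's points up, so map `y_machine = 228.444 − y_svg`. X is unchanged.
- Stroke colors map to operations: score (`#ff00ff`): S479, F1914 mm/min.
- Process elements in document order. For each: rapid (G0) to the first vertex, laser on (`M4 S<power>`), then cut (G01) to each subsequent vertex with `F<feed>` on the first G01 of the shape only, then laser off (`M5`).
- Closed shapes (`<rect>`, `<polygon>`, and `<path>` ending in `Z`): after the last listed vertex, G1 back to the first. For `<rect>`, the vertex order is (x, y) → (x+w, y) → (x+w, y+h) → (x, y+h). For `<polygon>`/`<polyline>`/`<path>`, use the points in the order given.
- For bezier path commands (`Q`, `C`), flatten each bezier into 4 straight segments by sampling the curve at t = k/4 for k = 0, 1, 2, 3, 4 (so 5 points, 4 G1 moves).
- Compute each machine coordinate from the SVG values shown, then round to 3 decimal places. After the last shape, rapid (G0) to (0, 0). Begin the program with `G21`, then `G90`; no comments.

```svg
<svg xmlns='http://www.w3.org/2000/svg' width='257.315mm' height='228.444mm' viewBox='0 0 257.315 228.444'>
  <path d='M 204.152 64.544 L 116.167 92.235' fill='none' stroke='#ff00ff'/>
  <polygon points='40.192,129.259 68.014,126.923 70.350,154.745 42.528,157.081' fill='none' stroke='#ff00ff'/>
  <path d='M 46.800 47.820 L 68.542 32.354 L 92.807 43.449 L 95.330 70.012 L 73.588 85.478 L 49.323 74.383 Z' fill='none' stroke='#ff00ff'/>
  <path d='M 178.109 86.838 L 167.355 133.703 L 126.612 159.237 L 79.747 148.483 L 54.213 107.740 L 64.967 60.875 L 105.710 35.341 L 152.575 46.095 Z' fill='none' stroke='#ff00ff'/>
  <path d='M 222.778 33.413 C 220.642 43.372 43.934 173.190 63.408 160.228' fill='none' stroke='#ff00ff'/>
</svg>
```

G21
G90
G0 X204.152 Y163.900
M4 S479
G01 X116.167 Y136.209 F1914
M5
G0 X40.192 Y99.185
M4 S479
G01 X68.014 Y101.521 F1914
G01 X70.350 Y73.699
G01 X42.528 Y71.363
G01 X40.192 Y99.185
M5
G0 X46.800 Y180.624
M4 S479
G01 X68.542 Y196.090 F1914
G01 X92.807 Y184.995
G01 X95.330 Y158.432
G01 X73.588 Y142.966
G01 X49.323 Y154.061
G01 X46.800 Y180.624
M5
G0 X178.109 Y141.606
M4 S479
G01 X167.355 Y94.741 F1914
G01 X126.612 Y69.207
G01 X79.747 Y79.961
G01 X54.213 Y120.704
G01 X64.967 Y167.569
G01 X105.710 Y193.103
G01 X152.575 Y182.349
G01 X178.109 Y141.606
M5
G0 X222.778 Y195.031
M4 S479
G01 X194.237 Y169.192 F1914
G01 X134.989 Y123.028
G01 X79.794 Y81.162
G01 X63.408 Y68.216
M5
G0 X0.000 Y0.000

viewBox `0 0 257.315 228.444` with mm width/height → 1 unit = 1 mm. Flip: y_m = 228.444 − y_svg.

**Shape 1** — `<path>` line segment, stroke `#ff00ff` → score (S479, F1914). Machine vertices: (204.152,163.900) → (116.167,136.209). Open path.

**Shape 2** — `<polygon>` regular polygon, stroke `#ff00ff` → score (S479, F1914). Machine vertices: (40.192,99.185) → (68.014,101.521) → (70.350,73.699) → (42.528,71.363) → (40.192,99.185). Closed: final G1 returns to the first vertex.

**Shape 3** — `<path>` regular polygon, stroke `#ff00ff` → score (S479, F1914). Machine vertices: (46.800,180.624) → (68.542,196.090) → (92.807,184.995) → (95.330,158.432) → (73.588,142.966) → (49.323,154.061) → (46.800,180.624). Closed: final G1 returns to the first vertex.

**Shape 4** — `<path>` regular polygon, stroke `#ff00ff` → score (S479, F1914). Machine vertices: (178.109,141.606) → (167.355,94.741) → (126.612,69.207) → (79.747,79.961) → (54.213,120.704) → (64.967,167.569) → (105.710,193.103) → (152.575,182.349) → (178.109,141.606). Closed: final G1 returns to the first vertex.

**Shape 5** — `<path>` cubic bezier, stroke `#ff00ff` → score (S479, F1914). Control points (SVG): P0=(222.778,33.413), P1=(220.642,43.372), P2=(43.934,173.190), P3=(63.408,160.228); sampled at t=k/4. Machine vertices: (222.778,195.031) → (194.237,169.192) → (134.989,123.028) → (79.794,81.162) → (63.408,68.216). Open path.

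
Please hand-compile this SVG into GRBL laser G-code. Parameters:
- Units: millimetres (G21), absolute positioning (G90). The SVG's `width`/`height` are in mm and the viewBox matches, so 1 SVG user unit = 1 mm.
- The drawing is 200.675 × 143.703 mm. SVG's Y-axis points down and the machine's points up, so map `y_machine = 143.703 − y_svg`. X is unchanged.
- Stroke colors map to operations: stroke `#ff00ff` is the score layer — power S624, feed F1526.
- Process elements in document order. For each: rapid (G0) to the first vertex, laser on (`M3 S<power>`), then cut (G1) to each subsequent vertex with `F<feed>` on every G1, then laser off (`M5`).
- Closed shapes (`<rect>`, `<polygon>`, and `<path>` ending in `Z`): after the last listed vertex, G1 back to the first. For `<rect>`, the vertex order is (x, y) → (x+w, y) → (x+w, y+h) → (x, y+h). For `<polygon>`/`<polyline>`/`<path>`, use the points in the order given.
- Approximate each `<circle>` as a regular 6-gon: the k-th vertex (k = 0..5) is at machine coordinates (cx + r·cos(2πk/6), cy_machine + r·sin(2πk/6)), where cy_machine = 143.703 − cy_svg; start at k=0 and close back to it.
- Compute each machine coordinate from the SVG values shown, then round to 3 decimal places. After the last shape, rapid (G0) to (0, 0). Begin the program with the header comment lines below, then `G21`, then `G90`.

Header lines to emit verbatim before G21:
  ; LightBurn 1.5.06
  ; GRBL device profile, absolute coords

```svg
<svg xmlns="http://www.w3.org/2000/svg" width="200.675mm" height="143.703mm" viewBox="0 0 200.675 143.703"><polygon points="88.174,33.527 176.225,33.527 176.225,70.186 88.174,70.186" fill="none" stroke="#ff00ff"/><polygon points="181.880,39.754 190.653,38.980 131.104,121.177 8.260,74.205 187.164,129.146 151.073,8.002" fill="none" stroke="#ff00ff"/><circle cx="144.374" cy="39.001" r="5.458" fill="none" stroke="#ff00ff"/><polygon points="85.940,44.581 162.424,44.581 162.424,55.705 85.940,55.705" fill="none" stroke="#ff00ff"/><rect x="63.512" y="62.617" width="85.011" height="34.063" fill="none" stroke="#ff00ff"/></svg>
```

viewBox `0 0 200.675 143.703` with mm width/height → 1 unit = 1 mm. Flip: y_m = 143.703 − y_svg.

**Shape 1** — `<polygon>` rectangle, stroke `#ff00ff` → score (S624, F1526). Machine vertices: (88.174,110.176) → (176.225,110.176) → (176.225,73.517) → (88.174,73.517) → (88.174,110.176). Closed: final G1 returns to the first vertex.

**Shape 2** — `<polygon>` closed polygon, stroke `#ff00ff` → score (S624, F1526). Machine vertices: (181.880,103.949) → (190.653,104.723) → (131.104,22.526) → (8.260,69.498) → (187.164,14.557) → (151.073,135.701) → (181.880,103.949). Closed: final G1 returns to the first vertex.

**Shape 3** — `<circle>` circle, stroke `#ff00ff` → score (S624, F1526). Machine vertices: (149.832,104.702) → (147.103,109.429) → (141.645,109.429) → (138.916,104.702) → (141.645,99.975) → (147.103,99.975) → (149.832,104.702). Closed: final G1 returns to the first vertex.

**Shape 4** — `<polygon>` rectangle, stroke `#ff00ff` → score (S624, F1526). Machine vertices: (85.940,99.122) → (162.424,99.122) → (162.424,87.998) → (85.940,87.998) → (85.940,99.122). Closed: final G1 returns to the first vertex.

**Shape 5** — `<rect>` rectangle, stroke `#ff00ff` → score (S624, F1526). Machine vertices: (63.512,81.086) → (148.523,81.086) → (148.523,47.023) → (63.512,47.023) → (63.512,81.086). Closed: final G1 returns to the first vertex.

; LightBurn 1.5.06
; GRBL device profile, absolute coords
G21
G90
G0 X88.174 Y110.176
M3 S624
G1 X176.225 Y110.176 F1526
G1 X176.225 Y73.517 F1526
G1 X88.174 Y73.517 F1526
G1 X88.174 Y110.176 F1526
M5
G0 X181.880 Y103.949
M3 S624
G1 X190.653 Y104.723 F1526
G1 X131.104 Y22.526 F1526
G1 X8.260 Y69.498 F1526
G1 X187.164 Y14.557 F1526
G1 X151.073 Y135.701 F1526
G1 X181.880 Y103.949 F1526
M5
G0 X149.832 Y104.702
M3 S624
G1 X147.103 Y109.429 F1526
G1 X141.645 Y109.429 F1526
G1 X138.916 Y104.702 F1526
G1 X141.645 Y99.975 F1526
G1 X147.103 Y99.975 F1526
G1 X149.832 Y104.702 F1526
M5
G0 X85.940 Y99.122
M3 S624
G1 X162.424 Y99.122 F1526
G1 X162.424 Y87.998 F1526
G1 X85.940 Y87.998 F1526
G1 X85.940 Y99.122 F1526
M5
G0 X63.512 Y81.086
M3 S624
G1 X148.523 Y81.086 F1526
G1 X148.523 Y47.023 F1526
G1 X63.512 Y47.023 F1526
G1 X63.512 Y81.086 F1526
M5
G0 X0.000 Y0.000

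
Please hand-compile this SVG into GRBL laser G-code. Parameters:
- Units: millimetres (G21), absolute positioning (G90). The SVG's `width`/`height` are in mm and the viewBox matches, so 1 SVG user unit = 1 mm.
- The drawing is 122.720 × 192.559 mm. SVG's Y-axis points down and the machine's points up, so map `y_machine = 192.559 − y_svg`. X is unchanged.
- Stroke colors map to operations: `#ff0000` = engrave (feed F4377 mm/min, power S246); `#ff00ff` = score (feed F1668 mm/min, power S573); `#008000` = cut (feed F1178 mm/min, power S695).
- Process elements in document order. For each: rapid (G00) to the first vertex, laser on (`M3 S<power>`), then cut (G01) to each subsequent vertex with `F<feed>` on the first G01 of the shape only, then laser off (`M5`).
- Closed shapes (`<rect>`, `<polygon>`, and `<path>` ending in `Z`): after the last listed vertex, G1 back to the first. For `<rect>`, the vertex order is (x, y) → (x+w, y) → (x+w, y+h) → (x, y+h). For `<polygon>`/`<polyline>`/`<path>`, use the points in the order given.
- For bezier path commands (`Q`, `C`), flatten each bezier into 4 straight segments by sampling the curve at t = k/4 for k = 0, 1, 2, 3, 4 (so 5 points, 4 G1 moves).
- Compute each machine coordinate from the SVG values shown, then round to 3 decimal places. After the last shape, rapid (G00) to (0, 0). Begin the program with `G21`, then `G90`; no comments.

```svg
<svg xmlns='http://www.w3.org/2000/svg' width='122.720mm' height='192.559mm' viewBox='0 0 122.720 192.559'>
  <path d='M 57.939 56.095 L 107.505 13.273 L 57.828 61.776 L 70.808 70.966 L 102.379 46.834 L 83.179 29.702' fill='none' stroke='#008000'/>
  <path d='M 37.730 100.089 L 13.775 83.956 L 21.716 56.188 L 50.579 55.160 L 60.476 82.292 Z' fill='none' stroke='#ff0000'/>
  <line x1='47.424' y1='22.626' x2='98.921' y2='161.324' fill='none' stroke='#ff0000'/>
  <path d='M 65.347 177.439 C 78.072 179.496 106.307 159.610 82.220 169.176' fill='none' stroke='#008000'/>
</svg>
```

1 u = 1 mm; y_m = 192.559 − y.

[1] `<path>` open polyline, #008000→cut S695 F1178: (57.939,136.464) → (107.505,179.286) → (57.828,130.783) → (70.808,121.593) → (102.379,145.725) → (83.179,162.857)

[2] `<path>` regular polygon, #ff0000→engrave S246 F4377: (37.730,92.470) → (13.775,108.603) → (21.716,136.371) → (50.579,137.399) → (60.476,110.267) → (37.730,92.470) (closed)

[3] `<line>` line segment, #ff0000→engrave S246 F4377: (47.424,169.933) → (98.921,31.235)

[4] `<path>` cubic bezier, #008000→cut S695 F1178: (65.347,15.120) → (76.739,16.889) → (87.588,22.067) → (91.535,25.838) → (82.220,23.383)

G21
G90
G00 X57.939 Y136.464
M3 S695
G01 X107.505 Y179.286 F1178
G01 X57.828 Y130.783
G01 X70.808 Y121.593
G01 X102.379 Y145.725
G01 X83.179 Y162.857
M5
G00 X37.730 Y92.470
M3 S246
G01 X13.775 Y108.603 F4377
G01 X21.716 Y136.371
G01 X50.579 Y137.399
G01 X60.476 Y110.267
G01 X37.730 Y92.470
M5
G00 X47.424 Y169.933
M3 S246
G01 X98.921 Y31.235 F4377
M5
G00 X65.347 Y15.120
M3 S695
G01 X76.739 Y16.889 F1178
G01 X87.588 Y22.067
G01 X91.535 Y25.838
G01 X82.220 Y23.383
M5
G00 X0.000 Y0.000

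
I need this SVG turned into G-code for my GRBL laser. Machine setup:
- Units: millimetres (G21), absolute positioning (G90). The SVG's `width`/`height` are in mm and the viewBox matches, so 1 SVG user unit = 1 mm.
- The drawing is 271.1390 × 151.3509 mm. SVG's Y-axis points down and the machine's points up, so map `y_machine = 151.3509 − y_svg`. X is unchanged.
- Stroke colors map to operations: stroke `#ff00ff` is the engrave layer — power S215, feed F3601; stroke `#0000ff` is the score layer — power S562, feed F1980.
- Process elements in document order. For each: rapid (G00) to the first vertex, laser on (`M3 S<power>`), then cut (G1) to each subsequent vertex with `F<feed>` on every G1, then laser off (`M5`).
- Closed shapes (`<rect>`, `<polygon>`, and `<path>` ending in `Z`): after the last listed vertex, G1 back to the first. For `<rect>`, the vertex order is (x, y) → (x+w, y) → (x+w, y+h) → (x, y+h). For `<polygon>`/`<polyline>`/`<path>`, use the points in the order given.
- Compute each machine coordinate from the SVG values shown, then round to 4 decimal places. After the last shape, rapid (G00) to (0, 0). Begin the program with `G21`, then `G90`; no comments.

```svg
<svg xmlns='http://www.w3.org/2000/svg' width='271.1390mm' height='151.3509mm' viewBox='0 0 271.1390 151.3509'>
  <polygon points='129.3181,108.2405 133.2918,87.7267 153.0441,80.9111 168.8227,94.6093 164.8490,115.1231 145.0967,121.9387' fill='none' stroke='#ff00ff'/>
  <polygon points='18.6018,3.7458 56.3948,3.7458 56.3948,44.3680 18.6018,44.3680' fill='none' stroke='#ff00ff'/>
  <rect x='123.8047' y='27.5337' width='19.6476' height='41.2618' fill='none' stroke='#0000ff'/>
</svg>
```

1 u = 1 mm; y_m = 151.3509 − y.

[1] `<polygon>` regular polygon, #ff00ff→engrave S215 F3601: (129.3181,43.1104) → (133.2918,63.6242) → (153.0441,70.4398) → (168.8227,56.7416) → (164.8490,36.2278) → (145.0967,29.4122) → (129.3181,43.1104) (closed)

[2] `<polygon>` rectangle, #ff00ff→engrave S215 F3601: (18.6018,147.6051) → (56.3948,147.6051) → (56.3948,106.9829) → (18.6018,106.9829) → (18.6018,147.6051) (closed)

[3] `<rect>` rectangle, #0000ff→score S562 F1980: (123.8047,123.8172) → (143.4523,123.8172) → (143.4523,82.5554) → (123.8047,82.5554) → (123.8047,123.8172) (closed)

G21
G90
G00 X129.3181 Y43.1104
M3 S215
G1 X133.2918 Y63.6242 F3601
G1 X153.0441 Y70.4398 F3601
G1 X168.8227 Y56.7416 F3601
G1 X164.8490 Y36.2278 F3601
G1 X145.0967 Y29.4122 F3601
G1 X129.3181 Y43.1104 F3601
M5
G00 X18.6018 Y147.6051
M3 S215
G1 X56.3948 Y147.6051 F3601
G1 X56.3948 Y106.9829 F3601
G1 X18.6018 Y106.9829 F3601
G1 X18.6018 Y147.6051 F3601
M5
G00 X123.8047 Y123.8172
M3 S562
G1 X143.4523 Y123.8172 F1980
G1 X143.4523 Y82.5554 F1980
G1 X123.8047 Y82.5554 F1980
G1 X123.8047 Y123.8172 F1980
M5
G00 X0.0000 Y0.0000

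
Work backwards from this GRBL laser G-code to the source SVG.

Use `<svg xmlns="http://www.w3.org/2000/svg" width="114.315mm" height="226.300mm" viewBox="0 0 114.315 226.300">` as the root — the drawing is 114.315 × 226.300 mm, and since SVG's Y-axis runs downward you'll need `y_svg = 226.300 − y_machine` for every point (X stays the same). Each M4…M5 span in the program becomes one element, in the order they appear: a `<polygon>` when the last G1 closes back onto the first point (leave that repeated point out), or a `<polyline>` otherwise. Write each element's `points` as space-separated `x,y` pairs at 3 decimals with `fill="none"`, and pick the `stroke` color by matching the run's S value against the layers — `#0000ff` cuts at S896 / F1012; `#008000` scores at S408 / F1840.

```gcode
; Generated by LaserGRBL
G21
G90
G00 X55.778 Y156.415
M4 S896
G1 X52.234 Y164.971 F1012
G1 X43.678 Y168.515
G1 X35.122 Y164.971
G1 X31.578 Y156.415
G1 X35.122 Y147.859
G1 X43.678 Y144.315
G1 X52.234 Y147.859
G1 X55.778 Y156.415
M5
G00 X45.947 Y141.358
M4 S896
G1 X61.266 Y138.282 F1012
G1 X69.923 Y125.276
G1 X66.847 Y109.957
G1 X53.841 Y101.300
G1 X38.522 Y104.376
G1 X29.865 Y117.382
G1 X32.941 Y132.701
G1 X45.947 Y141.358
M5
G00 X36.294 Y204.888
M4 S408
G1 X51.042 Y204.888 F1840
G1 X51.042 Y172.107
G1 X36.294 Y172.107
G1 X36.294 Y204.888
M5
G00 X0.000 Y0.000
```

Machine Y-up, SVG Y-down with viewBox height 226.300, so y_svg = 226.300 − y_machine; X carries over.

Run 1: power S896 maps to stroke `#0000ff` (cut). The run returns to its start, so emit a `<polygon>` with points (Y-flipped): 55.778,69.885 52.234,61.329 43.678,57.785 35.122,61.329 31.578,69.885 35.122,78.441 43.678,81.985 52.234,78.441.

Run 2: the run's S896 means `#0000ff` (cut). The run returns to its start, so emit a `<polygon>` with points (Y-flipped): 45.947,84.942 61.266,88.018 69.923,101.024 66.847,116.343 53.841,125.000 38.522,121.924 29.865,108.918 32.941,93.599.

Run 3: the run's S408 means `#008000` (score). The run returns to its start, so emit a `<polygon>` with points (Y-flipped): 36.294,21.412 51.042,21.412 51.042,54.193 36.294,54.193.

<svg xmlns="http://www.w3.org/2000/svg" width="114.315mm" height="226.300mm" viewBox="0 0 114.315 226.300">
  <polygon points="55.778,69.885 52.234,61.329 43.678,57.785 35.122,61.329 31.578,69.885 35.122,78.441 43.678,81.985 52.234,78.441" fill="none" stroke="#0000ff"/>
  <polygon points="45.947,84.942 61.266,88.018 69.923,101.024 66.847,116.343 53.841,125.000 38.522,121.924 29.865,108.918 32.941,93.599" fill="none" stroke="#0000ff"/>
  <polygon points="36.294,21.412 51.042,21.412 51.042,54.193 36.294,54.193" fill="none" stroke="#008000"/>
</svg>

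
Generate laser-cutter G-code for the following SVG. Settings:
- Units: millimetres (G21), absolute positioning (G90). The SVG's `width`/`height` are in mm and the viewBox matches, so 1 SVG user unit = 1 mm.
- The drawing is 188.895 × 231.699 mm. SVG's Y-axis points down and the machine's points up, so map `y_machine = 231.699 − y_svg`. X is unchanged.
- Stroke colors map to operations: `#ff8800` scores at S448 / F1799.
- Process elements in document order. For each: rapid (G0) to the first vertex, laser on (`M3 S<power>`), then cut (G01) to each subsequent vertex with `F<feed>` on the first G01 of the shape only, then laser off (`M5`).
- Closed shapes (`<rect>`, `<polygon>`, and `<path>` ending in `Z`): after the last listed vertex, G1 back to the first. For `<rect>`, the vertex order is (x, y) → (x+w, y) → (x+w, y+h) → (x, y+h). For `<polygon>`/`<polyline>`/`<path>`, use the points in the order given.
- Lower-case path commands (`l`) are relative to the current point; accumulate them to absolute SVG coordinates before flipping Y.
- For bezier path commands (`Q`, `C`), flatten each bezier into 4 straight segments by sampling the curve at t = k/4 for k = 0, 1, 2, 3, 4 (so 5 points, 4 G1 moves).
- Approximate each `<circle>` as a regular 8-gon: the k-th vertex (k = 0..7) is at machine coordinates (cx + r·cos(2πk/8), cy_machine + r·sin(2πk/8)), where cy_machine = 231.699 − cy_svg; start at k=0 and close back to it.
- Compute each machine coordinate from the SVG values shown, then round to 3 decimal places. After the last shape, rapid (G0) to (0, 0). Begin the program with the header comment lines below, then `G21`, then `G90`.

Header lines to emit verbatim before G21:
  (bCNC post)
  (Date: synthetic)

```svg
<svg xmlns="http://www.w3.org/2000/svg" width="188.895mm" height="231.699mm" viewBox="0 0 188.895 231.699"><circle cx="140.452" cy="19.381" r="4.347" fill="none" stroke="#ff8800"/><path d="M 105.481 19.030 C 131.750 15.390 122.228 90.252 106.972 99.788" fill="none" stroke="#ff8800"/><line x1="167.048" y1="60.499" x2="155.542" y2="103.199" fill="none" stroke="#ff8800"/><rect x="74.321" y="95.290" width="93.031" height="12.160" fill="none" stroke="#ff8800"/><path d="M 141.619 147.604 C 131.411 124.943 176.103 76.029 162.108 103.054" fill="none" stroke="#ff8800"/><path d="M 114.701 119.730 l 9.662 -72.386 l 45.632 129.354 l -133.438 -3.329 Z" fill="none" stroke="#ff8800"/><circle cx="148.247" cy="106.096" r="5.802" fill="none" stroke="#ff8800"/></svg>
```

(bCNC post)
(Date: synthetic)
G21
G90
G0 X144.799 Y212.318
M3 S448
G01 X143.526 Y215.392 F1799
G01 X140.452 Y216.665
G01 X137.378 Y215.392
G01 X136.105 Y212.318
G01 X137.378 Y209.244
G01 X140.452 Y207.971
G01 X143.526 Y209.244
G01 X144.799 Y212.318
M5
G0 X105.481 Y212.669
M3 S448
G01 X118.942 Y202.927 F1799
G01 X121.798 Y177.231
G01 X116.869 Y149.064
G01 X106.972 Y131.911
M5
G0 X167.048 Y171.200
M3 S448
G01 X155.542 Y128.500 F1799
M5
G0 X74.321 Y136.409
M3 S448
G01 X167.352 Y136.409 F1799
G01 X167.352 Y124.249
G01 X74.321 Y124.249
G01 X74.321 Y136.409
M5
G0 X141.619 Y84.095
M3 S448
G01 X142.482 Y104.416 F1799
G01 X153.284 Y125.002
G01 X163.375 Y136.272
G01 X162.108 Y128.645
M5
G0 X114.701 Y111.969
M3 S448
G01 X124.363 Y184.355 F1799
G01 X169.995 Y55.001
G01 X36.557 Y58.330
G01 X114.701 Y111.969
M5
G0 X154.049 Y125.603
M3 S448
G01 X152.350 Y129.706 F1799
G01 X148.247 Y131.405
G01 X144.144 Y129.706
G01 X142.445 Y125.603
G01 X144.144 Y121.500
G01 X148.247 Y119.801
G01 X152.350 Y121.500
G01 X154.049 Y125.603
M5
G0 X0.000 Y0.000

Since the viewBox matches the mm dimensions, user units are millimetres directly. The only transform is the Y-flip y_m = 231.699 − y_svg.

Shape 1 is a circle drawn with `<circle>`. Its stroke #ff8800 means score at S448, F1799. After flipping Y the toolpath is (144.799,212.318) → (143.526,215.392) → (140.452,216.665) → (137.378,215.392) → (136.105,212.318) → (137.378,209.244) → (140.452,207.971) → (143.526,209.244) → (144.799,212.318), returning to the start.

Shape 2 is a cubic bezier drawn with `<path>`. Its stroke #ff8800 means score at S448, F1799. After flipping Y the toolpath is (105.481,212.669) → (118.942,202.927) → (121.798,177.231) → (116.869,149.064) → (106.972,131.911).

Shape 3 is a line segment drawn with `<line>`. Its stroke #ff8800 means score at S448, F1799. After flipping Y the toolpath is (167.048,171.200) → (155.542,128.500).

Shape 4 is a rectangle drawn with `<rect>`. Its stroke #ff8800 means score at S448, F1799. After flipping Y the toolpath is (74.321,136.409) → (167.352,136.409) → (167.352,124.249) → (74.321,124.249) → (74.321,136.409), returning to the start.

Shape 5 is a cubic bezier drawn with `<path>`. Its stroke #ff8800 means score at S448, F1799. After flipping Y the toolpath is (141.619,84.095) → (142.482,104.416) → (153.284,125.002) → (163.375,136.272) → (162.108,128.645).

Shape 6 is a closed polygon drawn with `<path>`. Its stroke #ff8800 means score at S448, F1799. After flipping Y the toolpath is (114.701,111.969) → (124.363,184.355) → (169.995,55.001) → (36.557,58.330) → (114.701,111.969), returning to the start.

Shape 7 is a circle drawn with `<circle>`. Its stroke #ff8800 means score at S448, F1799. After flipping Y the toolpath is (154.049,125.603) → (152.350,129.706) → (148.247,131.405) → (144.144,129.706) → (142.445,125.603) → (144.144,121.500) → (148.247,119.801) → (152.350,121.500) → (154.049,125.603), returning to the start.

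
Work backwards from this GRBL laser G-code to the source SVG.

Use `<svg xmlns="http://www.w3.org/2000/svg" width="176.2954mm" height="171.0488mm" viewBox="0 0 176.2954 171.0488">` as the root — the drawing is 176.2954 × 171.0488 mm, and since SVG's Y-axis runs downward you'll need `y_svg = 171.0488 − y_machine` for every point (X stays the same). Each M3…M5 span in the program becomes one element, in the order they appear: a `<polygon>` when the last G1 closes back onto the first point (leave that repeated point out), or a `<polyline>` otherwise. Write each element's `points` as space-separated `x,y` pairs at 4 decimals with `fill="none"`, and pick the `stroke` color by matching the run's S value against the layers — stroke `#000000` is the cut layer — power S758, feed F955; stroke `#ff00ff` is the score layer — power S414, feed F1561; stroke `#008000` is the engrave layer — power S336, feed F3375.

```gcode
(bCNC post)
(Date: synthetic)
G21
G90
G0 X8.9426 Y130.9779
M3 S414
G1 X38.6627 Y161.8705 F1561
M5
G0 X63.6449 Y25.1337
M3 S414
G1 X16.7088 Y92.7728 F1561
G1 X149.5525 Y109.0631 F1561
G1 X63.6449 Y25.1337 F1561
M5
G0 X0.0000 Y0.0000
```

<svg xmlns="http://www.w3.org/2000/svg" width="176.2954mm" height="171.0488mm" viewBox="0 0 176.2954 171.0488">
  <polyline points="8.9426,40.0709 38.6627,9.1783" fill="none" stroke="#ff00ff"/>
  <polygon points="63.6449,145.9151 16.7088,78.2760 149.5525,61.9857" fill="none" stroke="#ff00ff"/>
</svg>

y_svg = 171.0488 − y_m. Every run uses S414, so all elements get stroke `#ff00ff` (score).

[1] open run; points: 8.9426,40.0709 38.6627,9.1783

[2] closed run; points: 63.6449,145.9151 16.7088,78.2760 149.5525,61.9857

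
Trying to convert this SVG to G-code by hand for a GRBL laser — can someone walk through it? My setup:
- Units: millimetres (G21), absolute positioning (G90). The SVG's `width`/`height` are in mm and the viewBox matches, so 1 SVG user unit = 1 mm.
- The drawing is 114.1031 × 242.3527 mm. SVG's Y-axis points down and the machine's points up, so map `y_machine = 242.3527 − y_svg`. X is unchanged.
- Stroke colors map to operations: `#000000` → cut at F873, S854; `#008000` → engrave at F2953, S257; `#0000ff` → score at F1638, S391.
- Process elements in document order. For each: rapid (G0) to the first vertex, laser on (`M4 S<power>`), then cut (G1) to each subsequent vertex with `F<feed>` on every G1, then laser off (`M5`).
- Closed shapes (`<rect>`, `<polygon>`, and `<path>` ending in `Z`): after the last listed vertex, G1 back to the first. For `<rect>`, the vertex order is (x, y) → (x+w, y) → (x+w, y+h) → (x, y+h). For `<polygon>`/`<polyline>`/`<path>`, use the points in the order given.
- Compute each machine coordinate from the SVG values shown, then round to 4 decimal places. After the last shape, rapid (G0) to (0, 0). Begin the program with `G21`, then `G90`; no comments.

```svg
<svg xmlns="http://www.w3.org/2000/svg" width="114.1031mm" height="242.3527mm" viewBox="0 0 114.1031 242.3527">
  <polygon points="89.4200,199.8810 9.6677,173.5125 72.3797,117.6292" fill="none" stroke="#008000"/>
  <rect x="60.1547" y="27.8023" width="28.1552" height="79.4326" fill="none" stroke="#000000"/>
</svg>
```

G21
G90
G0 X89.4200 Y42.4717
M4 S257
G1 X9.6677 Y68.8402 F2953
G1 X72.3797 Y124.7235 F2953
G1 X89.4200 Y42.4717 F2953
M5
G0 X60.1547 Y214.5504
M4 S854
G1 X88.3099 Y214.5504 F873
G1 X88.3099 Y135.1178 F873
G1 X60.1547 Y135.1178 F873
G1 X60.1547 Y214.5504 F873
M5
G0 X0.0000 Y0.0000

viewBox `0 0 114.1031 242.3527` with mm width/height → 1 unit = 1 mm. Flip: y_m = 242.3527 − y_svg.

**Shape 1** — `<polygon>` regular polygon, stroke `#008000` → engrave (S257, F2953). Machine vertices: (89.4200,42.4717) → (9.6677,68.8402) → (72.3797,124.7235) → (89.4200,42.4717). Closed: final G1 returns to the first vertex.

**Shape 2** — `<rect>` rectangle, stroke `#000000` → cut (S854, F873). Machine vertices: (60.1547,214.5504) → (88.3099,214.5504) → (88.3099,135.1178) → (60.1547,135.1178) → (60.1547,214.5504). Closed: final G1 returns to the first vertex.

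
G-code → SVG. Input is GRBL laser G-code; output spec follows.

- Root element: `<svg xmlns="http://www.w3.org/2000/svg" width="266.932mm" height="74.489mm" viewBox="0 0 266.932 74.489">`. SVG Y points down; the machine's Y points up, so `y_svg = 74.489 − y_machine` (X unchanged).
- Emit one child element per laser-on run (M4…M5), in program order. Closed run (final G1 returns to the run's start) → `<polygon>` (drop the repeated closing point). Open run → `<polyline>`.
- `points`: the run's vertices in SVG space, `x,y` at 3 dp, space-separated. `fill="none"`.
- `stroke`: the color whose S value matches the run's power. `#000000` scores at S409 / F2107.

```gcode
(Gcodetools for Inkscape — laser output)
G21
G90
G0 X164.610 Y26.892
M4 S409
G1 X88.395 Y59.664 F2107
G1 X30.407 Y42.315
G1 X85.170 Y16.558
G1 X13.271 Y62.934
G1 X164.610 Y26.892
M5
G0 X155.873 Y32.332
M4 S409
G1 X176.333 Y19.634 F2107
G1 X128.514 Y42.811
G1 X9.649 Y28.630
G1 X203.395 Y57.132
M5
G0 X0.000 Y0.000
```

<svg xmlns="http://www.w3.org/2000/svg" width="266.932mm" height="74.489mm" viewBox="0 0 266.932 74.489">
  <polygon points="164.610,47.597 88.395,14.825 30.407,32.174 85.170,57.931 13.271,11.555" fill="none" stroke="#000000"/>
  <polyline points="155.873,42.157 176.333,54.855 128.514,31.678 9.649,45.859 203.395,17.357" fill="none" stroke="#000000"/>
</svg>

y_svg = 74.489 − y_m. Every run uses S409, so all elements get stroke `#000000` (score).

[1] closed run; points: 164.610,47.597 88.395,14.825 30.407,32.174 85.170,57.931 13.271,11.555

[2] open run; points: 155.873,42.157 176.333,54.855 128.514,31.678 9.649,45.859 203.395,17.357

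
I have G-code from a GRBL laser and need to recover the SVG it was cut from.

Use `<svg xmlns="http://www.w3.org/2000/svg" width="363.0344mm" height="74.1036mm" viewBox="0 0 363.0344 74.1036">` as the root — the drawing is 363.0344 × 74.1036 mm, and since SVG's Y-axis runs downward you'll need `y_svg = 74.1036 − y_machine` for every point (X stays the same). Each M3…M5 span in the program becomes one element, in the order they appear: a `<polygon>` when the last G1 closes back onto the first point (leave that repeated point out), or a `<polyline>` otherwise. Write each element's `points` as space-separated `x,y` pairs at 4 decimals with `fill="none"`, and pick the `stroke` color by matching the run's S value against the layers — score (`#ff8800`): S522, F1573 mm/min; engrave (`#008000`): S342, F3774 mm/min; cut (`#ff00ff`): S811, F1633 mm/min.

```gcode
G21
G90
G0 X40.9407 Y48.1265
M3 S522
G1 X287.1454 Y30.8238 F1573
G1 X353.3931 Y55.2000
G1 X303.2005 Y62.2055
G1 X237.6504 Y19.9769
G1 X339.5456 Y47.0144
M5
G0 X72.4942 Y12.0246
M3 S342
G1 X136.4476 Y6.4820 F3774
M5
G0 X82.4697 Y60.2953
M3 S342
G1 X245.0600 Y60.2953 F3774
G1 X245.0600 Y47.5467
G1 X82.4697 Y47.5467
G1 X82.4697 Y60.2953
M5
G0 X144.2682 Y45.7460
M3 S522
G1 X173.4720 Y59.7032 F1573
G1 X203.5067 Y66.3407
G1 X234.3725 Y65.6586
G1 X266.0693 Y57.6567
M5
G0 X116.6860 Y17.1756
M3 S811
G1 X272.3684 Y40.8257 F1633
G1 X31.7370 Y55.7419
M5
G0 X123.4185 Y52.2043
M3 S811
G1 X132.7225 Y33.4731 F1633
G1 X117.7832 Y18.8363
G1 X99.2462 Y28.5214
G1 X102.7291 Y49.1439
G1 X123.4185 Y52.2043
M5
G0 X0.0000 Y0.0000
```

y_svg = 74.1036 − y_m.

[1] S522→`#ff8800` (score); open run; points: 40.9407,25.9771 287.1454,43.2798 353.3931,18.9036 303.2005,11.8981 237.6504,54.1267 339.5456,27.0892

[2] S342→`#008000` (engrave); open run; points: 72.4942,62.0790 136.4476,67.6216

[3] S342→`#008000` (engrave); closed run; points: 82.4697,13.8083 245.0600,13.8083 245.0600,26.5569 82.4697,26.5569

[4] S522→`#ff8800` (score); open run; points: 144.2682,28.3576 173.4720,14.4004 203.5067,7.7629 234.3725,8.4450 266.0693,16.4469

[5] S811→`#ff00ff` (cut); open run; points: 116.6860,56.9280 272.3684,33.2779 31.7370,18.3617

[6] S811→`#ff00ff` (cut); closed run; points: 123.4185,21.8993 132.7225,40.6305 117.7832,55.2673 99.2462,45.5822 102.7291,24.9597

<svg xmlns="http://www.w3.org/2000/svg" width="363.0344mm" height="74.1036mm" viewBox="0 0 363.0344 74.1036">
  <polyline points="40.9407,25.9771 287.1454,43.2798 353.3931,18.9036 303.2005,11.8981 237.6504,54.1267 339.5456,27.0892" fill="none" stroke="#ff8800"/>
  <polyline points="72.4942,62.0790 136.4476,67.6216" fill="none" stroke="#008000"/>
  <polygon points="82.4697,13.8083 245.0600,13.8083 245.0600,26.5569 82.4697,26.5569" fill="none" stroke="#008000"/>
  <polyline points="144.2682,28.3576 173.4720,14.4004 203.5067,7.7629 234.3725,8.4450 266.0693,16.4469" fill="none" stroke="#ff8800"/>
  <polyline points="116.6860,56.9280 272.3684,33.2779 31.7370,18.3617" fill="none" stroke="#ff00ff"/>
  <polygon points="123.4185,21.8993 132.7225,40.6305 117.7832,55.2673 99.2462,45.5822 102.7291,24.9597" fill="none" stroke="#ff00ff"/>
</svg>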